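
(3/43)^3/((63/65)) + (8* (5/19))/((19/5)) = 111380195/200914189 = 0.55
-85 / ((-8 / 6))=255 / 4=63.75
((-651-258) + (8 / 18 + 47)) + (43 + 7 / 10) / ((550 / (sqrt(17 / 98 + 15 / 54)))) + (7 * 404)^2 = 437 * sqrt(199) / 115500 + 71970502 / 9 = 7996722.50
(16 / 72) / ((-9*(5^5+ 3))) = -1 / 126684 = -0.00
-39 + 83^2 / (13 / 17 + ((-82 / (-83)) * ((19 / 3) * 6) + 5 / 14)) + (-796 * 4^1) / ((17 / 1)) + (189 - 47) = 1218969225 / 12984073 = 93.88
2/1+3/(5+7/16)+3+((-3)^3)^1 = -622/29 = -21.45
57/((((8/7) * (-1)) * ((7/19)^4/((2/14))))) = -7428297/19208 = -386.73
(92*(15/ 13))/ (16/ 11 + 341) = 15180/ 48971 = 0.31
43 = 43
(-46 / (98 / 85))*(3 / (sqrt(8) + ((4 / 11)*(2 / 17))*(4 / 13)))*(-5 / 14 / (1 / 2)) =-285156300 / 2027004119 + 173303741325*sqrt(2) / 8108016476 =30.09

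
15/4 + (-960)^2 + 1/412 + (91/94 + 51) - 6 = 4461706297/4841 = 921649.72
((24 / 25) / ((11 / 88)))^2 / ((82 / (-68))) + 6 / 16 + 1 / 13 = -129146729 / 2665000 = -48.46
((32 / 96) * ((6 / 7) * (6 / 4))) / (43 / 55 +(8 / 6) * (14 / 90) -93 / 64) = -285120 / 308623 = -0.92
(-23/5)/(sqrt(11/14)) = -23 * sqrt(154)/55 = -5.19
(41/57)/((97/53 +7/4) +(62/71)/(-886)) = 273389476/1360376535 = 0.20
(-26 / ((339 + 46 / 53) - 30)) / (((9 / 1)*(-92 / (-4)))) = -0.00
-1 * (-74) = 74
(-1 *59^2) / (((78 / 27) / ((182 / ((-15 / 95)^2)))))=-8796487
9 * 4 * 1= 36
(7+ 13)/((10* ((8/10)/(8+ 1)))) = 45/2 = 22.50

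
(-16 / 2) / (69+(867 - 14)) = -4 / 461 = -0.01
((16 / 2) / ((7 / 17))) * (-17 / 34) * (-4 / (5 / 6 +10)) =1632 / 455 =3.59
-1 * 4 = -4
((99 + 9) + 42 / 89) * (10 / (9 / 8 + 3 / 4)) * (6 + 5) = 6363.69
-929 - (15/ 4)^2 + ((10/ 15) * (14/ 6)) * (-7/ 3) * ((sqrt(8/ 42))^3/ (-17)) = -15089/ 16 + 16 * sqrt(21)/ 4131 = -943.04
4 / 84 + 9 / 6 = 65 / 42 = 1.55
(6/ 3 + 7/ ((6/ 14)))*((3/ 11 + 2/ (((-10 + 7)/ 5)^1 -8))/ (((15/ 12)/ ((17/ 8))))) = 323/ 258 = 1.25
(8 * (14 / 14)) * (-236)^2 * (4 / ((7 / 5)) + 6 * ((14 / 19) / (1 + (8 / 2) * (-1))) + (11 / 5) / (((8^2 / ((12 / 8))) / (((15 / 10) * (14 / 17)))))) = 7289523809 / 11305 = 644805.29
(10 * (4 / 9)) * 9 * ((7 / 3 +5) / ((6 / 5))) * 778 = 1711600 / 9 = 190177.78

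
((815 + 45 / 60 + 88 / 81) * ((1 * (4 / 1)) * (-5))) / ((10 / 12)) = -529310 / 27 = -19604.07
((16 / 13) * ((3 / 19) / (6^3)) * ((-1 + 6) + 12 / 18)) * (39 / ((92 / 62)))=527 / 3933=0.13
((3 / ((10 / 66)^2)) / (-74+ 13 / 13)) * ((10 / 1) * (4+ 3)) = -45738 / 365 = -125.31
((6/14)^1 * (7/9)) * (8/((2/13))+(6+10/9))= 532/27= 19.70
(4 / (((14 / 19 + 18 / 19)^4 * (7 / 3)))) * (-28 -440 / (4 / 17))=-371023887 / 917504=-404.38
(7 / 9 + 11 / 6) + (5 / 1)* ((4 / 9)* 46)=629 / 6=104.83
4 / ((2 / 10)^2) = 100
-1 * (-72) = 72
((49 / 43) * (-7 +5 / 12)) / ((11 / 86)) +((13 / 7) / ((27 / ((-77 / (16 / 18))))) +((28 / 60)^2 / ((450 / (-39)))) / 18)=-863524639 / 13365000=-64.61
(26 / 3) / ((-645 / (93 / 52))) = -31 / 1290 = -0.02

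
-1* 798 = -798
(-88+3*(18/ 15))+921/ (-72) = -11663/ 120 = -97.19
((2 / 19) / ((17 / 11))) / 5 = 0.01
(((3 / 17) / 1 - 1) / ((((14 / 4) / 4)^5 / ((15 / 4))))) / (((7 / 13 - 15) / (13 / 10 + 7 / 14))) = 1437696 / 1918399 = 0.75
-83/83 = -1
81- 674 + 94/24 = -7069/12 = -589.08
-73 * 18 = -1314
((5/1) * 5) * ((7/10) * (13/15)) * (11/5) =1001/30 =33.37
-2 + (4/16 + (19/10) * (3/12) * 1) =-51/40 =-1.28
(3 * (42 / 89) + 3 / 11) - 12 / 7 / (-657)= 1.69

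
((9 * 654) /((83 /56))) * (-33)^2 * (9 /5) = 3230566416 /415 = 7784497.39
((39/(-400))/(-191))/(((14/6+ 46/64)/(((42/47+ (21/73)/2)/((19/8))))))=6663384/91204300175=0.00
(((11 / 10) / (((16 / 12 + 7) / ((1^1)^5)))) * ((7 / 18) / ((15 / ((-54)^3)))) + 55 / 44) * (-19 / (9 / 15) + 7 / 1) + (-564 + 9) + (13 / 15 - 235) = 46771229 / 3750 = 12472.33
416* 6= 2496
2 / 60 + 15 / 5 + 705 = 708.03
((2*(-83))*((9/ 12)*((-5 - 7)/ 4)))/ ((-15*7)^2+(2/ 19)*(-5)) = 14193/ 418930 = 0.03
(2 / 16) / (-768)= -1 / 6144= -0.00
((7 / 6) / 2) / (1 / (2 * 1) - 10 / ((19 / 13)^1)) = -133 / 1446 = -0.09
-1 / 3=-0.33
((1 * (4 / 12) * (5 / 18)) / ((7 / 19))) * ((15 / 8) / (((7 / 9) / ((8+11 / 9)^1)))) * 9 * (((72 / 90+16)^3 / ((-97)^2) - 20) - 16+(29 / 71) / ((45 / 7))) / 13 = -3230313573701 / 23568415920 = -137.06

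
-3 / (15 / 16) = -16 / 5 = -3.20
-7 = -7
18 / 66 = 3 / 11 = 0.27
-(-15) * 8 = 120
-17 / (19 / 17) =-289 / 19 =-15.21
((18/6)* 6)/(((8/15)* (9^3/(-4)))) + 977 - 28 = 25618/27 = 948.81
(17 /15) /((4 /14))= 119 /30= 3.97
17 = 17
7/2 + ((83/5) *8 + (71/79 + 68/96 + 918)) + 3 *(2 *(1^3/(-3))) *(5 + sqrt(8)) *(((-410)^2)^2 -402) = -2678821379880401/9480 -113030438392 *sqrt(2) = -442425273859.04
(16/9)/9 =16/81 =0.20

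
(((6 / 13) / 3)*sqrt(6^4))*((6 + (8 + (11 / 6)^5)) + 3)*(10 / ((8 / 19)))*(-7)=-195006595 / 5616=-34723.40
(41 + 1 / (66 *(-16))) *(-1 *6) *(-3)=129885 / 176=737.98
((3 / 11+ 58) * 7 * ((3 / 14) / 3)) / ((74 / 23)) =9.06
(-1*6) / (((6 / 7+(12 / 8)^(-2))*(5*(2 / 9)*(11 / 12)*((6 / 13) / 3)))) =-66339 / 2255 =-29.42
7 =7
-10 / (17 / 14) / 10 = -14 / 17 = -0.82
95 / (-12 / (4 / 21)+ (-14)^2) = 5 / 7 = 0.71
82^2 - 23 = 6701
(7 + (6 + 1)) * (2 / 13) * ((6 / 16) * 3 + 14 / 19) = 1981 / 494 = 4.01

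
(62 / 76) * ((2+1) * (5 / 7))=465 / 266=1.75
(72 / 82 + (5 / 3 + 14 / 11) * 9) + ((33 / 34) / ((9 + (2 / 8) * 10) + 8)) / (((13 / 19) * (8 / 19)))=285114689 / 10365784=27.51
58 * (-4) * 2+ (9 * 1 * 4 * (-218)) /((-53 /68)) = 509072 /53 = 9605.13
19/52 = 0.37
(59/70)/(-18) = -59/1260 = -0.05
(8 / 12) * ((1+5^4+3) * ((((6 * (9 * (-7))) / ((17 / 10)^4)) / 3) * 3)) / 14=-6660000 / 4913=-1355.59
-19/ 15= -1.27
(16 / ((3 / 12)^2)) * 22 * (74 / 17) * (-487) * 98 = -19890669568 / 17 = -1170039386.35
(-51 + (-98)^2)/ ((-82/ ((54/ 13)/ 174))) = -2097/ 754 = -2.78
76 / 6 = 38 / 3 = 12.67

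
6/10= 3/5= 0.60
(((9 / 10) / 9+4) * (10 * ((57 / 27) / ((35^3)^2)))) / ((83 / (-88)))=-68552 / 1373184421875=-0.00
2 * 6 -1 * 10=2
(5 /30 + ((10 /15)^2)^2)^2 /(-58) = -3481 /1522152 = -0.00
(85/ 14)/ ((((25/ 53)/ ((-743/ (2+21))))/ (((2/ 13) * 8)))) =-5355544/ 10465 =-511.76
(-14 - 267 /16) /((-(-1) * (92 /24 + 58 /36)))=-4419 /784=-5.64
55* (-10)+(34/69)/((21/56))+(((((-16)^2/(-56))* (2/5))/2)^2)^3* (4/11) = -548.47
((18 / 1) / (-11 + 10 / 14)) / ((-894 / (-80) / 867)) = -20230 / 149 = -135.77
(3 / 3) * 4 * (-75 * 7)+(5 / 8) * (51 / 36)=-2099.11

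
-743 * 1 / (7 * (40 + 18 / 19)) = -14117 / 5446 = -2.59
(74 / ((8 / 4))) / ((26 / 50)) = 925 / 13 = 71.15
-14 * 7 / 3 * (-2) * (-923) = -180908 / 3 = -60302.67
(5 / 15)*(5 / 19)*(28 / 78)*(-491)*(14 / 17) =-481180 / 37791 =-12.73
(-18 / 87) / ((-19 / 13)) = 78 / 551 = 0.14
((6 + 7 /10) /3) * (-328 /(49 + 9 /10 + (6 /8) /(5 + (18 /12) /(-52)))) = -11361592 /776289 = -14.64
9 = 9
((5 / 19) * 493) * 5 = 12325 / 19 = 648.68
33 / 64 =0.52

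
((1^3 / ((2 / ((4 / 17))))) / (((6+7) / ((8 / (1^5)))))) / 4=4 / 221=0.02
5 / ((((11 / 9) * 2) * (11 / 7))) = 315 / 242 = 1.30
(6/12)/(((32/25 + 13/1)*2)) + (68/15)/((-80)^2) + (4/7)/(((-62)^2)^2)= 16014811661/879191992000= 0.02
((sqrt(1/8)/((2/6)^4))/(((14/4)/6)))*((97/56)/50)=23571*sqrt(2)/19600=1.70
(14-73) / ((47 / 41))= -2419 / 47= -51.47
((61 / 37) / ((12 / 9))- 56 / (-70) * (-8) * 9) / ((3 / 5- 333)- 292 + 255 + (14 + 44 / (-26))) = 180739 / 1145076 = 0.16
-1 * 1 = -1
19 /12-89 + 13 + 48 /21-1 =-6143 /84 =-73.13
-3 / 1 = -3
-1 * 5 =-5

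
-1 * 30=-30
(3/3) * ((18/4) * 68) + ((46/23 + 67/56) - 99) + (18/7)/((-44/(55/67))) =788477/3752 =210.15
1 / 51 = 0.02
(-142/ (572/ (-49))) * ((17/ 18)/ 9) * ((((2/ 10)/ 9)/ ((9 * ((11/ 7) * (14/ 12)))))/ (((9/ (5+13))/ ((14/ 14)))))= 59143/ 17200755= 0.00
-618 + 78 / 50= -15411 / 25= -616.44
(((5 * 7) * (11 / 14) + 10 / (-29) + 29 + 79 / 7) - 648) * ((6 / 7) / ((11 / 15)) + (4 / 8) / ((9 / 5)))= -157530845 / 187572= -839.84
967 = 967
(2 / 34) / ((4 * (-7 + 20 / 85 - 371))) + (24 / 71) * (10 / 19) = 324409 / 1823848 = 0.18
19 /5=3.80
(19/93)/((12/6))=19/186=0.10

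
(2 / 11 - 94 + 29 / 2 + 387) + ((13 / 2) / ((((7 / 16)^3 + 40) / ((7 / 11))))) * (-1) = 307.58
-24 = -24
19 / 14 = 1.36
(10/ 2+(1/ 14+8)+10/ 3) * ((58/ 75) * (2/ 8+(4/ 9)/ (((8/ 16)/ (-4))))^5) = -68116760683517/ 13604889600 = -5006.79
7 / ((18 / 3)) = 7 / 6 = 1.17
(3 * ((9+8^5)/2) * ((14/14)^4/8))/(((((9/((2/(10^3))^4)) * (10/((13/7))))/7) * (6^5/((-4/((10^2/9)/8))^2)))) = 426101/28125000000000000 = 0.00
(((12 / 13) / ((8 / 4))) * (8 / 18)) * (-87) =-232 / 13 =-17.85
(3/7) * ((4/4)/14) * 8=12/49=0.24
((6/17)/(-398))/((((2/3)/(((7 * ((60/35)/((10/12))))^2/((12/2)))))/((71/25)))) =-276048/2114375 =-0.13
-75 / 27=-25 / 9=-2.78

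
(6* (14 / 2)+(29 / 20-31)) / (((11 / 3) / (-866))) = -323451 / 110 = -2940.46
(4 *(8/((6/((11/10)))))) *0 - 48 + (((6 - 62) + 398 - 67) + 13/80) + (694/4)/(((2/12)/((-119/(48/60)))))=-12369727/80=-154621.59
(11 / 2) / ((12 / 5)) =55 / 24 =2.29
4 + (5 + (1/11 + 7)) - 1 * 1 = 166/11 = 15.09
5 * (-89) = -445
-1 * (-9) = 9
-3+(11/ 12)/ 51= -2.98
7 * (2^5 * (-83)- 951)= -25249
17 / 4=4.25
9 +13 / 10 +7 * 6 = 523 / 10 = 52.30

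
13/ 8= 1.62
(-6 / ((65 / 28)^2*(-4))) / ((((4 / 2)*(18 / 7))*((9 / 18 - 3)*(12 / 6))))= -686 / 63375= -0.01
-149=-149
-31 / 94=-0.33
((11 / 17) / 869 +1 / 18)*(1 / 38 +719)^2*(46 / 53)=25262.78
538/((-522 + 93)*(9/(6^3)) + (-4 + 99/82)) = -176464/6779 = -26.03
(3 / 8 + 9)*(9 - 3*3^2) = -675 / 4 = -168.75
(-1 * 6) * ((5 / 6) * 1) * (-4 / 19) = 20 / 19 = 1.05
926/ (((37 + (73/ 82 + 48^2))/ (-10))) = -151864/ 38407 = -3.95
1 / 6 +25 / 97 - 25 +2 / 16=-56921 / 2328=-24.45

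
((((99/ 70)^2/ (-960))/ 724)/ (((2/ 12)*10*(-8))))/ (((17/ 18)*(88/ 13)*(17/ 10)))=104247/ 5249312768000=0.00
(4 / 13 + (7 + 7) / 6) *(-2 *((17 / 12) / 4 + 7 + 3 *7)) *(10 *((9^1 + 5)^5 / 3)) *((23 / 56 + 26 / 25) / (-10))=38951152.53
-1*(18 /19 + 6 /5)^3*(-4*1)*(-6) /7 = -33.95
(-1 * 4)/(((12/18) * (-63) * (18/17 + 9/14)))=68/1215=0.06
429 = 429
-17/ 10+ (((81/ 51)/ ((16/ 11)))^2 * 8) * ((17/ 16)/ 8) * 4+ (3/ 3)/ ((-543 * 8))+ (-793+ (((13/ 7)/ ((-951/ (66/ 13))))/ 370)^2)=-1257859404649887435481/ 1592966962782182400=-789.63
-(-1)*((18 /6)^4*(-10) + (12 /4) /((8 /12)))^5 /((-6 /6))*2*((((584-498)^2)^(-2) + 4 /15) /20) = 791425926751305641332743 /87521305600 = 9042665912325.07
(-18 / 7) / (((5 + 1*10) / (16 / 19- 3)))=246 / 665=0.37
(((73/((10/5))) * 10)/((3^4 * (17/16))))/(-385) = -1168/106029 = -0.01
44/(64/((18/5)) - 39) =-396/191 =-2.07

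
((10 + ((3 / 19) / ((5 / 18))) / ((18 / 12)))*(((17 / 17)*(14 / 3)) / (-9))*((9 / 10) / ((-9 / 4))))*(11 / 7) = 43384 / 12825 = 3.38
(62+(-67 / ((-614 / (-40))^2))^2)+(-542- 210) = -6128464820690 / 8882874001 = -689.92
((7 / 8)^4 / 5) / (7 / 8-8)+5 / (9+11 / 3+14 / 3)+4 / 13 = 1099667 / 1896960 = 0.58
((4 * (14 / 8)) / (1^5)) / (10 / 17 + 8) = 119 / 146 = 0.82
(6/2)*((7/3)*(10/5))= 14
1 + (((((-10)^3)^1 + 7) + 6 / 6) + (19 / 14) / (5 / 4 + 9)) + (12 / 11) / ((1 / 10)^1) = -979.96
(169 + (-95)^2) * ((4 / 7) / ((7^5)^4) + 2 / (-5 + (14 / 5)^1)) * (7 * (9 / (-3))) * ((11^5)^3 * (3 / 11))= 15955512414556527318556387781438417676 / 79792266297612001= 199963143734320015244.77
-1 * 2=-2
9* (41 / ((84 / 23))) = 2829 / 28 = 101.04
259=259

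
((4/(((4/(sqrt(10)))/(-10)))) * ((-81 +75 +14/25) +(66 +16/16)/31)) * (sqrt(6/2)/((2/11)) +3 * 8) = 27951 * sqrt(30)/155 +121968 * sqrt(10)/155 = 3476.07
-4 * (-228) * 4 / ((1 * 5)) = 3648 / 5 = 729.60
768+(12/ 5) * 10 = 792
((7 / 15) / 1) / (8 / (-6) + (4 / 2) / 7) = -49 / 110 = -0.45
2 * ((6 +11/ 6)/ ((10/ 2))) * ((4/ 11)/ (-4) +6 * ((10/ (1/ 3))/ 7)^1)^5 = 1405184285062871371/ 40601762355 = 34608948.07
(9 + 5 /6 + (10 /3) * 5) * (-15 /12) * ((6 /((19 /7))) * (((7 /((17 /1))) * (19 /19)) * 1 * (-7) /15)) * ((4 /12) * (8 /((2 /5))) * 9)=272685 /323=844.23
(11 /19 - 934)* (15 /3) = -88675 /19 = -4667.11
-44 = -44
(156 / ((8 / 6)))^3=1601613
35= 35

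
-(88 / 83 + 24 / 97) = -10528 / 8051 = -1.31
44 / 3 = 14.67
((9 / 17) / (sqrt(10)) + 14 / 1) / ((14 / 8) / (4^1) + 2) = 5.81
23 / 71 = 0.32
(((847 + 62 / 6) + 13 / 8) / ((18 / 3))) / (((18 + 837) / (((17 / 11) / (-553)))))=-527 / 1126224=-0.00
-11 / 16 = -0.69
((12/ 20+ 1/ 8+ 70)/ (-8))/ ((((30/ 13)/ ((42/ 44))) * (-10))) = 257439/ 704000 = 0.37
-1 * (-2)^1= 2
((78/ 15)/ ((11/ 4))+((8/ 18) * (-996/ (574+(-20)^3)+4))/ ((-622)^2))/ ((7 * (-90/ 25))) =-168070956289/ 2239863080301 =-0.08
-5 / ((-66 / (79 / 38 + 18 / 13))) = 8555 / 32604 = 0.26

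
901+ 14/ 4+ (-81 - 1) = 1645/ 2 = 822.50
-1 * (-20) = 20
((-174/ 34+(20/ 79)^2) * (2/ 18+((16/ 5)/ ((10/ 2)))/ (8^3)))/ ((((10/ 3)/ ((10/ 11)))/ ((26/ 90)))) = -5638868339/ 126043236000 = -0.04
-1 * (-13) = 13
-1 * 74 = -74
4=4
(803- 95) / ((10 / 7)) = 2478 / 5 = 495.60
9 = 9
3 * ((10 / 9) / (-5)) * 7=-14 / 3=-4.67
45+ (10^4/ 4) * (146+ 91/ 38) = 7049605/ 19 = 371031.84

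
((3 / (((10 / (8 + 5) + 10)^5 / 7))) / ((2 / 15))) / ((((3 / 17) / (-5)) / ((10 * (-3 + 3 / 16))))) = 170423487 / 196689920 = 0.87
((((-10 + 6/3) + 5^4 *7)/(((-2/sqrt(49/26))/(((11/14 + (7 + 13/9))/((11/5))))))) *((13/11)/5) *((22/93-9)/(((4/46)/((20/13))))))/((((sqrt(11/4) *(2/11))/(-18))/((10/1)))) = -216369317375 *sqrt(286)/13299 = -275143783.82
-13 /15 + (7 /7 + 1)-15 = -208 /15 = -13.87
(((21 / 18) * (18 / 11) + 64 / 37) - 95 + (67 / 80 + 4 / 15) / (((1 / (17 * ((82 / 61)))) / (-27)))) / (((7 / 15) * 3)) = -767303375 / 1390312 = -551.89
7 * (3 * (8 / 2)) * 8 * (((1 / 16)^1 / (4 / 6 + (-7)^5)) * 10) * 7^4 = -3025260 / 50419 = -60.00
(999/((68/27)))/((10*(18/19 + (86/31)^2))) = 492500007/107318960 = 4.59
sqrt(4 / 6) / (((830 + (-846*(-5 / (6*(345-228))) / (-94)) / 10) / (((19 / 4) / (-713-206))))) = -247*sqrt(6) / 118991201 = -0.00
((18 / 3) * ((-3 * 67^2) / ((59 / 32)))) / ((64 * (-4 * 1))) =40401 / 236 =171.19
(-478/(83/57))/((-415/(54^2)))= 79449336/34445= 2306.56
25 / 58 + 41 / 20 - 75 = -42061 / 580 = -72.52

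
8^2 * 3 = 192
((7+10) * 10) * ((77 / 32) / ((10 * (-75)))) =-1309 / 2400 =-0.55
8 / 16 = 1 / 2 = 0.50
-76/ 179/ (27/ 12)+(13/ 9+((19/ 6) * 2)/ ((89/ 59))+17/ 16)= 14949827/ 2294064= 6.52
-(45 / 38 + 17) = -691 / 38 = -18.18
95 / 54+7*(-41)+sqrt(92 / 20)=-15403 / 54+sqrt(115) / 5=-283.10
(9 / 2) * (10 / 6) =7.50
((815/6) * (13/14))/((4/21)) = 10595/16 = 662.19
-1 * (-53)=53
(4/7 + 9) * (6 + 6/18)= 1273/21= 60.62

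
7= 7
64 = 64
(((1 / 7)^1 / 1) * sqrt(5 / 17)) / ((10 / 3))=3 * sqrt(85) / 1190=0.02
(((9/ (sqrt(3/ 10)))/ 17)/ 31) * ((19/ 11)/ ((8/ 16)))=114 * sqrt(30)/ 5797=0.11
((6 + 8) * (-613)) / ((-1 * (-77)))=-1226 / 11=-111.45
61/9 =6.78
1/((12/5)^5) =3125/248832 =0.01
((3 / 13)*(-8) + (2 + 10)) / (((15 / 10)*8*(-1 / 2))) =-22 / 13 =-1.69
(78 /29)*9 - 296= -7882 /29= -271.79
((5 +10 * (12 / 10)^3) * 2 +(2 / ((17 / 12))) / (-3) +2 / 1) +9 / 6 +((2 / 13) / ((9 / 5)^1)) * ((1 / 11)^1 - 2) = 17293979 / 364650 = 47.43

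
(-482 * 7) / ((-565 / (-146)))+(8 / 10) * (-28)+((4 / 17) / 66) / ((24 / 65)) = -680274719 / 760716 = -894.26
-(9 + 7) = -16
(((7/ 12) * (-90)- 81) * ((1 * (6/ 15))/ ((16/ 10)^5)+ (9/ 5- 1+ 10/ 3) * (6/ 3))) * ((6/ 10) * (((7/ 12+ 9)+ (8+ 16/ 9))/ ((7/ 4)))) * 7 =-126608794703/ 2457600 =-51517.25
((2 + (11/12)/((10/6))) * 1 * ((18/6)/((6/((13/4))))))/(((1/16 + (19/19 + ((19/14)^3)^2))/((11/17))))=3058874/8340305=0.37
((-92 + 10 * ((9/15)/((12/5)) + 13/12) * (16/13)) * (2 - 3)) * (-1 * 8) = -23584/39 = -604.72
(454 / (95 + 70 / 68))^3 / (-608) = -114935537558 / 661307057875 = -0.17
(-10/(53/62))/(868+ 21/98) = -1736/128843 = -0.01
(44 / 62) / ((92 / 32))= 176 / 713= 0.25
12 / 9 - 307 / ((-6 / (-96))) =-14732 / 3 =-4910.67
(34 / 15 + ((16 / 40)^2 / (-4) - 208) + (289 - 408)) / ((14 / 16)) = -194864 / 525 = -371.17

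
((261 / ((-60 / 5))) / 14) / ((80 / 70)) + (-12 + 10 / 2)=-535 / 64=-8.36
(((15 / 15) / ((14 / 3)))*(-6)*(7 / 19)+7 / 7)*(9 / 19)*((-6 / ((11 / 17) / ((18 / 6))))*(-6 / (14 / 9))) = 743580 / 27797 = 26.75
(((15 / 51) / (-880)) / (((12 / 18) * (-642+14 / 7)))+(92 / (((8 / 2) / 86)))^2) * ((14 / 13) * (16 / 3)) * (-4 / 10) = -104887123066901 / 11668800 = -8988681.19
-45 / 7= -6.43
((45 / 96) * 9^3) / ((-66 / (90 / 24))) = -54675 / 2816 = -19.42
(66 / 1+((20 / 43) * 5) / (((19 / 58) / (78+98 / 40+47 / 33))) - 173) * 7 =3319.66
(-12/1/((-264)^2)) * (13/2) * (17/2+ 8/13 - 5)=-107/23232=-0.00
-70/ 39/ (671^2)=-70/ 17559399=-0.00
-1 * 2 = -2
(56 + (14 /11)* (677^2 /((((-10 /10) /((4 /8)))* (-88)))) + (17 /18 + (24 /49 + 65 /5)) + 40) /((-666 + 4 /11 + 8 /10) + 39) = -7310023375 /1335810168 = -5.47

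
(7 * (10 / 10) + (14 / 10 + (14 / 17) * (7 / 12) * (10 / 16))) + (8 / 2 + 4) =68137 / 4080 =16.70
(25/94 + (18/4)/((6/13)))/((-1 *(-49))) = 269/1316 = 0.20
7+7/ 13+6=176/ 13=13.54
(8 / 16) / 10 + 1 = 21 / 20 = 1.05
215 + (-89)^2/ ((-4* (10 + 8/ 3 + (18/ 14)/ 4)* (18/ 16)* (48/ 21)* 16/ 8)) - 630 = -5821309/ 13092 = -444.65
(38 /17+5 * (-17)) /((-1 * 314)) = 1407 /5338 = 0.26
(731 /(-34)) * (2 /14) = -43 /14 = -3.07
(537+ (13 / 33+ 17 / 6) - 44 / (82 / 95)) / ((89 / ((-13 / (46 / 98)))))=-281111285 / 1846394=-152.25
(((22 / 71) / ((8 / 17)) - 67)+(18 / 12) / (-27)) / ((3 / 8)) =-339422 / 1917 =-177.06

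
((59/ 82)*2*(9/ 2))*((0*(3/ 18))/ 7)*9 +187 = 187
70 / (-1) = -70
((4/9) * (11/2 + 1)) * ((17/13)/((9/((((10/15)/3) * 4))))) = 272/729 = 0.37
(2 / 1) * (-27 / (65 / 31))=-1674 / 65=-25.75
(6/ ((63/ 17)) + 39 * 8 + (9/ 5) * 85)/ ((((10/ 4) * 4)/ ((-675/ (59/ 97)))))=-42772635/ 826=-51782.85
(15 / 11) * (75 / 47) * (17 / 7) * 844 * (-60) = -968490000 / 3619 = -267612.60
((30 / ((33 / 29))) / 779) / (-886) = -145 / 3796067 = -0.00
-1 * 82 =-82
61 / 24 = 2.54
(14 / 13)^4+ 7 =238343 / 28561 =8.35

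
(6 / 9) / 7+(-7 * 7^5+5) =-2470522 / 21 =-117643.90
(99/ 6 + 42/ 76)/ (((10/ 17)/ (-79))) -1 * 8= -218326/ 95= -2298.17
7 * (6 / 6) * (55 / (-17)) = -385 / 17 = -22.65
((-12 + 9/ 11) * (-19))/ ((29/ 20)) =46740/ 319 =146.52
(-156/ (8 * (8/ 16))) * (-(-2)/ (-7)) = 78/ 7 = 11.14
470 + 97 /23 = 10907 /23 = 474.22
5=5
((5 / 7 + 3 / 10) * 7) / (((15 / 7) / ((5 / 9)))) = 497 / 270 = 1.84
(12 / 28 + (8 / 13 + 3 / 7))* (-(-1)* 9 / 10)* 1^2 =603 / 455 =1.33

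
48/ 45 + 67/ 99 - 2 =-127/ 495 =-0.26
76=76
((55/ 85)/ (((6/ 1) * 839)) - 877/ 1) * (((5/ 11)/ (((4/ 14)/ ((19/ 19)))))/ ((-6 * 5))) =525363265/ 11296296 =46.51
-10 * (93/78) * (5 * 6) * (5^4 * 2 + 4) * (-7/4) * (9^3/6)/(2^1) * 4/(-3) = -826558425/13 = -63581417.31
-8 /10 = -4 /5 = -0.80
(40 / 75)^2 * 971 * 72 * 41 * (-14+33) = 387281408 / 25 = 15491256.32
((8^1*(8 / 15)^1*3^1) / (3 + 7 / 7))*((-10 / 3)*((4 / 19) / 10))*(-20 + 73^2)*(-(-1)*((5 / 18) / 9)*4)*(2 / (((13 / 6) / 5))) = -13591040 / 20007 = -679.31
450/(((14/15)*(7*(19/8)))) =27000/931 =29.00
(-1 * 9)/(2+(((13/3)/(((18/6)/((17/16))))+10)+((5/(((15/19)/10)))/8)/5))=-1296/2177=-0.60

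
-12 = -12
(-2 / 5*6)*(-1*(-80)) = -192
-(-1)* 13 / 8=13 / 8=1.62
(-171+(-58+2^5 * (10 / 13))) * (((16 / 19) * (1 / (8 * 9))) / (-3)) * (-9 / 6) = -2657 / 2223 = -1.20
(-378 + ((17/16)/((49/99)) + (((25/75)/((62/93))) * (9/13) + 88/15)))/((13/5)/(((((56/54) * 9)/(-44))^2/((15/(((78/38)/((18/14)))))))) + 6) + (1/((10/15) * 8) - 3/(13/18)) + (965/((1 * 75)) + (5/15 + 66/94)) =12786219403/1380446964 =9.26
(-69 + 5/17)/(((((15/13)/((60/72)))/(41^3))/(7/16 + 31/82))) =-853468915/306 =-2789114.10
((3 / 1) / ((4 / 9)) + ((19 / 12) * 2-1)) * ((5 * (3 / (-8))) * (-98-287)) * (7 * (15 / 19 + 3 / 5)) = 9516045 / 152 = 62605.56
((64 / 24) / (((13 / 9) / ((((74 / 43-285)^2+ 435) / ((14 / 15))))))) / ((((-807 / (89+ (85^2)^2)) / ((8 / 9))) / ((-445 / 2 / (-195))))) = -10470169850.14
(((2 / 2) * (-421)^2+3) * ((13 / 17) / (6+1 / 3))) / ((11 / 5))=34562580 / 3553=9727.72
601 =601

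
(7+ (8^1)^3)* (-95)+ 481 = -48824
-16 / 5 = -3.20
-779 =-779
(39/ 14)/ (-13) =-3/ 14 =-0.21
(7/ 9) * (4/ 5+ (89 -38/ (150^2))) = 7071617/ 101250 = 69.84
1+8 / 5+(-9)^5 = -295232 / 5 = -59046.40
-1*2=-2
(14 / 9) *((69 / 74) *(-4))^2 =29624 / 1369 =21.64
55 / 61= 0.90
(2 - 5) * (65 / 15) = -13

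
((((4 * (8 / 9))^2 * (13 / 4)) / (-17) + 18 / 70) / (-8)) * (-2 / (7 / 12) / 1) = -104087 / 112455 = -0.93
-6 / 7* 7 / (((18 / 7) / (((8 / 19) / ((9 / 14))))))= -784 / 513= -1.53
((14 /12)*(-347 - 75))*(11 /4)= -16247 /12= -1353.92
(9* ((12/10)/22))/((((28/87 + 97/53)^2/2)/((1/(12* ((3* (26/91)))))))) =446487741/21662504380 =0.02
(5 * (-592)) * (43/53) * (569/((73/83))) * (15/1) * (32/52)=-721326307200/50297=-14341338.59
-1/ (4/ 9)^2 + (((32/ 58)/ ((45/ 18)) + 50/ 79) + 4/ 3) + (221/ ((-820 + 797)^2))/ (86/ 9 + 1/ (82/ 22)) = -20600826917/ 7271634000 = -2.83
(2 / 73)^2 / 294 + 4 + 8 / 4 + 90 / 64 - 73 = -1644278873 / 25067616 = -65.59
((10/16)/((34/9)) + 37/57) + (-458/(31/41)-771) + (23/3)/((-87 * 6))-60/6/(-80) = -1375.82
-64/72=-8/9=-0.89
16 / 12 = 4 / 3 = 1.33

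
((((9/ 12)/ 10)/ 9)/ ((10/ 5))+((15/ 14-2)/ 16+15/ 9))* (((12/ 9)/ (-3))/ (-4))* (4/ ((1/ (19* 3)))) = 102961/ 2520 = 40.86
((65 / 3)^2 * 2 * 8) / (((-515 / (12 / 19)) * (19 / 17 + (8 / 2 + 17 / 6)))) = -1838720 / 1587127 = -1.16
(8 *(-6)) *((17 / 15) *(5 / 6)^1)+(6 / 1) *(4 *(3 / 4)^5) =-15221 / 384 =-39.64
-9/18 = -1/2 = -0.50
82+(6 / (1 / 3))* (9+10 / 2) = 334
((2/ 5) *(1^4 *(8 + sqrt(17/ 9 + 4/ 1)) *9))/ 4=3 *sqrt(53)/ 10 + 36/ 5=9.38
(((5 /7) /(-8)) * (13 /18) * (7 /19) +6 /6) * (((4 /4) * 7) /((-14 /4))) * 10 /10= -2671 /1368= -1.95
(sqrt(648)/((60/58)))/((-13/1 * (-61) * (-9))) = -29 * sqrt(2)/11895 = -0.00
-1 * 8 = -8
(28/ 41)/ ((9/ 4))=112/ 369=0.30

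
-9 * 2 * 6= -108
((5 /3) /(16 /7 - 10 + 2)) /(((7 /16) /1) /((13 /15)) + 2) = -182 /1563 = -0.12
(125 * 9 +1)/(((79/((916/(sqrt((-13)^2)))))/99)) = 102110184/1027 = 99425.69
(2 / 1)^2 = 4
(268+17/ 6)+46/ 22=18013/ 66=272.92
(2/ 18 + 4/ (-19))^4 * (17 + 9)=2171546/ 855036081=0.00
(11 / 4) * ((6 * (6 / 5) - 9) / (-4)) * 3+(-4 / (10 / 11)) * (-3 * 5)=5577 / 80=69.71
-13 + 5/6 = -73/6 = -12.17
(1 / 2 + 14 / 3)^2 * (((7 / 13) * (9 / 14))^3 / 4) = 77841 / 281216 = 0.28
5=5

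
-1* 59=-59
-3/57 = -1/19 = -0.05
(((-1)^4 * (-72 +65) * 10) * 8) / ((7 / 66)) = -5280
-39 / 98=-0.40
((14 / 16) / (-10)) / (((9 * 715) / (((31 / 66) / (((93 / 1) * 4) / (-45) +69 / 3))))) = -217 / 500591520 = -0.00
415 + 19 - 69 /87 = 12563 /29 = 433.21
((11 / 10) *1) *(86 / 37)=473 / 185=2.56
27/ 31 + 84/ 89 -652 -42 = -1909739/ 2759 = -692.19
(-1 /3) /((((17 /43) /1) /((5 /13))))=-0.32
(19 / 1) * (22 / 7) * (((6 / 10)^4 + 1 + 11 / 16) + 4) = 12157739 / 35000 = 347.36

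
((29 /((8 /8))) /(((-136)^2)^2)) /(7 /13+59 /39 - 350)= -1131 /4642324357120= -0.00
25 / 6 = 4.17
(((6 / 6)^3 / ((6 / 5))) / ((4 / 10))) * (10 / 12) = 125 / 72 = 1.74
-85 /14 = -6.07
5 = 5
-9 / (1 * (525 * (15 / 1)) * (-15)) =1 / 13125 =0.00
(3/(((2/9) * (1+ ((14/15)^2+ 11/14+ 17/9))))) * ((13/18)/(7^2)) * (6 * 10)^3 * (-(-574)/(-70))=-863460000/11137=-77530.75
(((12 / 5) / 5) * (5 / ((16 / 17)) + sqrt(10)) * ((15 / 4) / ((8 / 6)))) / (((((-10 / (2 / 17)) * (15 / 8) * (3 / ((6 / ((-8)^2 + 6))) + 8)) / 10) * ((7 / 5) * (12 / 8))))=-3 / 602 - 24 * sqrt(10) / 25585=-0.01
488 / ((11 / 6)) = 2928 / 11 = 266.18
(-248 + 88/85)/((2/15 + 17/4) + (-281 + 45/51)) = 251904/281249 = 0.90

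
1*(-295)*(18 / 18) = -295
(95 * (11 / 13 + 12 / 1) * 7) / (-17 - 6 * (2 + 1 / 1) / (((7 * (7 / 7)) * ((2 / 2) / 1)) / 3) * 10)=-90.74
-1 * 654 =-654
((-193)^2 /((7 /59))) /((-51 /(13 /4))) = -28569983 /1428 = -20006.99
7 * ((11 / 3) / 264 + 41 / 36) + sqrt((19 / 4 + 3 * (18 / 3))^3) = 581 / 72 + 91 * sqrt(91) / 8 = 116.58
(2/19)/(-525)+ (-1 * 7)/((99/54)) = -418972/109725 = -3.82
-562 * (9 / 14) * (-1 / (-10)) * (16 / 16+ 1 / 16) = -42993 / 1120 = -38.39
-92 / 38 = -46 / 19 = -2.42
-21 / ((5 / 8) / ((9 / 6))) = -252 / 5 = -50.40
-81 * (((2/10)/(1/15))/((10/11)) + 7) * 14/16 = -58401/80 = -730.01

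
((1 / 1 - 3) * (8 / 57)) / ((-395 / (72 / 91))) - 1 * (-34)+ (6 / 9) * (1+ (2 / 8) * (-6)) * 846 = -169372456 / 682955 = -248.00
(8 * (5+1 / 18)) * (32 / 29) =11648 / 261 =44.63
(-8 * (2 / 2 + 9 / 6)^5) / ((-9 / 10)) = 15625 / 18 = 868.06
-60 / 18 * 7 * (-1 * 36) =840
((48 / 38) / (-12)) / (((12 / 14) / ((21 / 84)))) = -7 / 228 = -0.03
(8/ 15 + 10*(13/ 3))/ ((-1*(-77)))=94/ 165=0.57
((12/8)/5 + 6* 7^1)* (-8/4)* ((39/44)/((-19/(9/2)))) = 148473/8360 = 17.76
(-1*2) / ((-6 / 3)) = 1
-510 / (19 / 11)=-5610 / 19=-295.26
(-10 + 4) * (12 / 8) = -9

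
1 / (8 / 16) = 2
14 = 14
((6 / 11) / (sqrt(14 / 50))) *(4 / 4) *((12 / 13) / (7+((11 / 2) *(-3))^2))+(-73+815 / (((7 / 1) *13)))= -5828 / 91+1440 *sqrt(7) / 1118117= -64.04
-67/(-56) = 1.20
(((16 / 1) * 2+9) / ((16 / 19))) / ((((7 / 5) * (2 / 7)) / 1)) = 3895 / 32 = 121.72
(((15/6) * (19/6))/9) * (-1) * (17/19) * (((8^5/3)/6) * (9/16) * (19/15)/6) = -41344/243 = -170.14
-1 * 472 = -472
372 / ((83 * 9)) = 124 / 249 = 0.50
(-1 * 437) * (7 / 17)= -3059 / 17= -179.94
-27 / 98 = -0.28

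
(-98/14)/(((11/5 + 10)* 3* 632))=-35/115656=-0.00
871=871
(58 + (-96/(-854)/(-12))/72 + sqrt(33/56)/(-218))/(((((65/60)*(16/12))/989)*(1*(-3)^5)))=-440883343/2697786 + 989*sqrt(462)/2142504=-163.41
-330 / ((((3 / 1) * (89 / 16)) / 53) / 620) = -57833600 / 89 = -649815.73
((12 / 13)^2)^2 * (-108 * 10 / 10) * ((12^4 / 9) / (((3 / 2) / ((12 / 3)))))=-13759414272 / 28561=-481755.34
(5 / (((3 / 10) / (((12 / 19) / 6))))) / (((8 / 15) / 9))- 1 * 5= 24.61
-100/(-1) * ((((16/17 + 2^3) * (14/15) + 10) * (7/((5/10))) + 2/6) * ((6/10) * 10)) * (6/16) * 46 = 45248130/17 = 2661654.71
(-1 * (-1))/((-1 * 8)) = -1/8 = -0.12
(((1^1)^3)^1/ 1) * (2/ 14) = 1/ 7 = 0.14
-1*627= -627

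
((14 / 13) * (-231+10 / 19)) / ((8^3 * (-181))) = 30653 / 11444992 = 0.00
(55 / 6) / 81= 55 / 486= 0.11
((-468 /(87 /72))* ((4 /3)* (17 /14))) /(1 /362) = -46081152 /203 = -227000.75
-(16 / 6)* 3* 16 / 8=-16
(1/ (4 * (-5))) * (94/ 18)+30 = 5353/ 180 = 29.74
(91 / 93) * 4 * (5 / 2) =910 / 93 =9.78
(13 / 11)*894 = 11622 / 11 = 1056.55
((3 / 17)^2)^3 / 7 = 729 / 168962983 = 0.00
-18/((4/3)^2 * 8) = -81/64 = -1.27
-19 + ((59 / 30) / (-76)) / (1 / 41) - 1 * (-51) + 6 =84221 / 2280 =36.94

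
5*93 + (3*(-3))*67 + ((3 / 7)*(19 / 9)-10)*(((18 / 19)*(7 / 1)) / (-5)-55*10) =9728506 / 1995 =4876.44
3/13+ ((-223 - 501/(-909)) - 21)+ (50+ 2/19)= -14452756/74841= -193.11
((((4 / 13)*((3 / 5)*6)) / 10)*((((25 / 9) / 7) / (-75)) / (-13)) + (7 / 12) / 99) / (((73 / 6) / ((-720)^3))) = -173028648960 / 949949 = -182145.20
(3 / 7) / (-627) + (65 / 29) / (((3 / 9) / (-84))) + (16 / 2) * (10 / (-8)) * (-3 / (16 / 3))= -189802537 / 339416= -559.20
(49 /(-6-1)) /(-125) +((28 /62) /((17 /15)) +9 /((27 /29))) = 2000192 /197625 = 10.12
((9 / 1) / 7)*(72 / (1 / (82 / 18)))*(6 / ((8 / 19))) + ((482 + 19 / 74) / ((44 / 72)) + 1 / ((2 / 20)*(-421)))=6798.55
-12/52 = -3/13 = -0.23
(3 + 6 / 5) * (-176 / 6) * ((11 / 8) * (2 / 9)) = -1694 / 45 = -37.64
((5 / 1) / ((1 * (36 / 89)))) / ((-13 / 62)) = -13795 / 234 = -58.95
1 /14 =0.07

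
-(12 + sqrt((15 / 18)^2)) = -77 / 6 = -12.83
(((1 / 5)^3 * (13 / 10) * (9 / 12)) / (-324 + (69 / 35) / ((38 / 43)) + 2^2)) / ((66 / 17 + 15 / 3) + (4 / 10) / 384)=-0.00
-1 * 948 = -948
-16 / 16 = -1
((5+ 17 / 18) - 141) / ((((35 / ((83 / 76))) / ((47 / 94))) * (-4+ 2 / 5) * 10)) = 201773 / 3447360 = 0.06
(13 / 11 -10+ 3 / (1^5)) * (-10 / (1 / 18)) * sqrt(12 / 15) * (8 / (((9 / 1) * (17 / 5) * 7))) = 20480 * sqrt(5) / 1309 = 34.98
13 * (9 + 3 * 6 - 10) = 221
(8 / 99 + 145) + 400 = 53963 / 99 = 545.08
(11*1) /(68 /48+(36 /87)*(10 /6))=3828 /733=5.22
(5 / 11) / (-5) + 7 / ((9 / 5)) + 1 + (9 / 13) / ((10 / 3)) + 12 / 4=103033 / 12870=8.01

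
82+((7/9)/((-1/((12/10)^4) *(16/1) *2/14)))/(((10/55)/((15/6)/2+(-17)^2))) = -5222011/5000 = -1044.40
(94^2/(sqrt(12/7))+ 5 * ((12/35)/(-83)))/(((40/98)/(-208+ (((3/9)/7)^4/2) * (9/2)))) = 17978687/1708140 -39714919583 * sqrt(21)/52920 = -3439079.14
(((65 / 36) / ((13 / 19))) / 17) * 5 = 0.78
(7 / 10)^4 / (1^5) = 2401 / 10000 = 0.24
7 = 7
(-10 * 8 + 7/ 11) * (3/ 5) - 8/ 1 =-3059/ 55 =-55.62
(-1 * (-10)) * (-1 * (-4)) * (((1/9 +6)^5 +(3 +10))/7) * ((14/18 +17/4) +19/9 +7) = 2565624741080/3720087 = 689667.94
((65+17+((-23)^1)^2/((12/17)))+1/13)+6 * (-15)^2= 340313/156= 2181.49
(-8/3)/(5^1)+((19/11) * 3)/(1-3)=-1031/330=-3.12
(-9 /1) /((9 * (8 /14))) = -7 /4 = -1.75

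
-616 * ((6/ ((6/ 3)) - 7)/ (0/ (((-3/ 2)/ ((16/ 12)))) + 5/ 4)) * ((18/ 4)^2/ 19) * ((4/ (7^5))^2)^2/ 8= 912384/ 1082895042610448585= 0.00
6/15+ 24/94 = 154/235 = 0.66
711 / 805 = 0.88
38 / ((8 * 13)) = 19 / 52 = 0.37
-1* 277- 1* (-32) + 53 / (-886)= -217123 / 886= -245.06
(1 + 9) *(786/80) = 393/4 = 98.25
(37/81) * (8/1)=296/81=3.65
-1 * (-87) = 87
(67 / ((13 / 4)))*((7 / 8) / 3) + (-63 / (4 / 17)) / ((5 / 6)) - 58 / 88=-2710819 / 8580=-315.95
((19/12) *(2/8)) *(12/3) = 19/12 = 1.58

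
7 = 7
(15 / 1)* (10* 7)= 1050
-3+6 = 3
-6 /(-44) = 3 /22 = 0.14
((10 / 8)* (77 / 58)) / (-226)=-385 / 52432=-0.01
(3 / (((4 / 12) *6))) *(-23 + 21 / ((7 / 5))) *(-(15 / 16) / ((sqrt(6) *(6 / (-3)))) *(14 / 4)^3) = -5145 *sqrt(6) / 128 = -98.46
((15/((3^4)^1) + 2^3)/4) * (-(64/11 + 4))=-221/11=-20.09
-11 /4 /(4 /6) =-4.12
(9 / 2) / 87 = 3 / 58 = 0.05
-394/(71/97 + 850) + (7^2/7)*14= 8048840/82521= 97.54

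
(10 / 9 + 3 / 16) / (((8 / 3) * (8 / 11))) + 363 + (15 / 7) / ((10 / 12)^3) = 197499431 / 537600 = 367.37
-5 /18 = -0.28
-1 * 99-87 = -186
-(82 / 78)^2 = -1681 / 1521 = -1.11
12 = 12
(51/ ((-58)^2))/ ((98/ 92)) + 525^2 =22716462423/ 82418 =275625.01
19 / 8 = 2.38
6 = 6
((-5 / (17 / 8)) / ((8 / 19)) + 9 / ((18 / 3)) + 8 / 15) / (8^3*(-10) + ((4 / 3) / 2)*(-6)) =259 / 373320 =0.00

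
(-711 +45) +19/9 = -5975/9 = -663.89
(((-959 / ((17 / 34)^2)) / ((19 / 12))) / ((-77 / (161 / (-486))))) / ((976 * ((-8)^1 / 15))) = 110285 / 5507568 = 0.02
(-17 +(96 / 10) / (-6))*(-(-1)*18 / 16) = -837 / 40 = -20.92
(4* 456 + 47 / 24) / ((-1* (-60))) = 43823 / 1440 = 30.43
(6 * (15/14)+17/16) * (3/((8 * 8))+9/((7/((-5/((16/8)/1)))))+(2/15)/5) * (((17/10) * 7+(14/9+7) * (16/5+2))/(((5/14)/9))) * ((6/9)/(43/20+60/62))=-79596409069/11134080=-7148.90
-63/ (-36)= 7/ 4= 1.75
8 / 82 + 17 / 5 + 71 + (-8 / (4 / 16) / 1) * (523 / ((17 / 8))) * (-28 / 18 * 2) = 770853736 / 31365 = 24576.88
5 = 5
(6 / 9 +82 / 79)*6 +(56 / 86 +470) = 480.88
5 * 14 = 70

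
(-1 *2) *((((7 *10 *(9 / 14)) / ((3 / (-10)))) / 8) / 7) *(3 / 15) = 15 / 14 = 1.07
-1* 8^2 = -64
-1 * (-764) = 764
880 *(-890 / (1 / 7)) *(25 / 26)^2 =-856625000 / 169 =-5068786.98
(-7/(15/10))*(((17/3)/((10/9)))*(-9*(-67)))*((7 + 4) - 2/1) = -645813/5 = -129162.60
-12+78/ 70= -381/ 35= -10.89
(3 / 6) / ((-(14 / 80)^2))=-16.33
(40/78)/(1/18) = 9.23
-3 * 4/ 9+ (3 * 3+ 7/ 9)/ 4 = 1.11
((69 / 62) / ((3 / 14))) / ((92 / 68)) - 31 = -842 / 31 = -27.16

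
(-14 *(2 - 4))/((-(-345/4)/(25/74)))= 280/2553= 0.11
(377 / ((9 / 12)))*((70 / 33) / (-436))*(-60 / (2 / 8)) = 2111200 / 3597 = 586.93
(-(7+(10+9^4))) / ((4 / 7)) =-11511.50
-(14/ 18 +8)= -8.78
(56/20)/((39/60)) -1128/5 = -14384/65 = -221.29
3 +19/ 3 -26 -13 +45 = 46/ 3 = 15.33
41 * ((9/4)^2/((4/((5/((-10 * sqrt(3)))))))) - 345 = -345 - 1107 * sqrt(3)/128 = -359.98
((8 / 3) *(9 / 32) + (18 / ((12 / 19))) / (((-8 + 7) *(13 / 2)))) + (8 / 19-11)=-14.21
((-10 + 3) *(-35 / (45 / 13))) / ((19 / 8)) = 5096 / 171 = 29.80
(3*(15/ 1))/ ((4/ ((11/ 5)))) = 99/ 4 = 24.75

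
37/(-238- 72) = -37/310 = -0.12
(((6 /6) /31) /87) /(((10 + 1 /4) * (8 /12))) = 2 /36859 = 0.00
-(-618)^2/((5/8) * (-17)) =3055392/85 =35945.79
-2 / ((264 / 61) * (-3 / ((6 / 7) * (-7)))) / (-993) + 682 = 44696977 / 65538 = 682.00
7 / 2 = 3.50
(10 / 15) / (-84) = -1 / 126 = -0.01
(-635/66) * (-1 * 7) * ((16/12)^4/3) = 568960/8019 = 70.95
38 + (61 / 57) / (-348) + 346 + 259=12754487 / 19836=643.00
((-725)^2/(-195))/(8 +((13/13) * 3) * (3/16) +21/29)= -48778000/168051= -290.26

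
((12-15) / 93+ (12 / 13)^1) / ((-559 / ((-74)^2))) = -1965884 / 225277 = -8.73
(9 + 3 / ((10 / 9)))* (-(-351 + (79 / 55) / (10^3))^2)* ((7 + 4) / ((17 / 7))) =-305224899374501379 / 46750000000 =-6528874.85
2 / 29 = 0.07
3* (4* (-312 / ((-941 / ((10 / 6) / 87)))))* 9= 18720 / 27289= 0.69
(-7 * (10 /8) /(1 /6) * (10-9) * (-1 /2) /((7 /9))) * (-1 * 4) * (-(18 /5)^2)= 8748 /5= 1749.60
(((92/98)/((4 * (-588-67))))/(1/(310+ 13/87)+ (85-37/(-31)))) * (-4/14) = 19238879/16198632498545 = 0.00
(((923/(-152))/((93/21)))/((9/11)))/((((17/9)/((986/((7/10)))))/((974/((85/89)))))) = -12761782891/10013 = -1274521.41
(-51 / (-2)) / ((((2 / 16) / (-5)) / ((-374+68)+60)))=250920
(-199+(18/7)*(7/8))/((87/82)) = -32267/174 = -185.44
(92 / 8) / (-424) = -23 / 848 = -0.03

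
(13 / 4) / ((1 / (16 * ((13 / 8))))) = 169 / 2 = 84.50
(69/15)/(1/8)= 184/5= 36.80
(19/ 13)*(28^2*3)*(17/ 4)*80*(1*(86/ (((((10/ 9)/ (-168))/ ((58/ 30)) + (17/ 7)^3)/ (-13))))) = -467910623255040/ 5127947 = -91247164.46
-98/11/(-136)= 49/748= 0.07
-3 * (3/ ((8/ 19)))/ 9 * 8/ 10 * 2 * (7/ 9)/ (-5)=133/ 225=0.59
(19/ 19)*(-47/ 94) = -1/ 2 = -0.50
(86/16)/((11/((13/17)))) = 559/1496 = 0.37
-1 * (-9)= 9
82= 82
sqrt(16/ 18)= 2 *sqrt(2)/ 3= 0.94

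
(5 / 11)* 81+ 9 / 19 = 7794 / 209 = 37.29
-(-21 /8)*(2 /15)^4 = 0.00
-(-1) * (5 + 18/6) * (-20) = -160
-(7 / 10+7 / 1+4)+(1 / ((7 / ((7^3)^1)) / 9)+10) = 4393 / 10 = 439.30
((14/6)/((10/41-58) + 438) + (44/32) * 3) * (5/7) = 772853/261912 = 2.95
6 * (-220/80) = -33/2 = -16.50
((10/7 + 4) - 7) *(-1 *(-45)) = -495/7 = -70.71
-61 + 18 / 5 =-287 / 5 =-57.40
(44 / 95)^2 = 1936 / 9025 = 0.21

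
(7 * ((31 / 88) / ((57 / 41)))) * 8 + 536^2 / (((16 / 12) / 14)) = 1891422113 / 627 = 3016622.19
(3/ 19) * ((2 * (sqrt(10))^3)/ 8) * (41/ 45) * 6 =41 * sqrt(10)/ 19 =6.82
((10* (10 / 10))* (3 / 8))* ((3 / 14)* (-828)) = -9315 / 14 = -665.36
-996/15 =-332/5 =-66.40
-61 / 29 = -2.10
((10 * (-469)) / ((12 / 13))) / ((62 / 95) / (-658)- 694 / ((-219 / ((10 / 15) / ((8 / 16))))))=-208665099825 / 173487026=-1202.77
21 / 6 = 7 / 2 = 3.50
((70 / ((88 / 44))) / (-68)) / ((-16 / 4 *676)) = 0.00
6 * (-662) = -3972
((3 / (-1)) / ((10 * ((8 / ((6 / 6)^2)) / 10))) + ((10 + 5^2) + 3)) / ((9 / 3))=301 / 24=12.54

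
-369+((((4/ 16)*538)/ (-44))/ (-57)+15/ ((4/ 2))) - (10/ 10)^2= -1818031/ 5016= -362.45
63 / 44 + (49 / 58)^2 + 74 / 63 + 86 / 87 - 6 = -1.69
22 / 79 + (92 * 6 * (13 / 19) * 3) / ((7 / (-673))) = -1144576250 / 10507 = -108934.64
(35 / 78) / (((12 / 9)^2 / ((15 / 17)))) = 0.22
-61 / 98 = -0.62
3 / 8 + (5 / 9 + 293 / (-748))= 7255 / 13464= 0.54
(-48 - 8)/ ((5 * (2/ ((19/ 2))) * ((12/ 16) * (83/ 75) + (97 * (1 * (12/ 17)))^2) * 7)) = -219640/ 135513587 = -0.00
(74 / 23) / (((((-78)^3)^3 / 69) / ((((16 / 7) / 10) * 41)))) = -1517 / 77925254832603360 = -0.00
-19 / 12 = -1.58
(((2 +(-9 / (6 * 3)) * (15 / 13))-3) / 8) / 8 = -41 / 1664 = -0.02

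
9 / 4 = 2.25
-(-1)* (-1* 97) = -97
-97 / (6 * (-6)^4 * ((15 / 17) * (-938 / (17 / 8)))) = 0.00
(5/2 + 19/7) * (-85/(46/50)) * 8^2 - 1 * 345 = -5019545/161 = -31177.30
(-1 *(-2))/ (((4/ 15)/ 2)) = 15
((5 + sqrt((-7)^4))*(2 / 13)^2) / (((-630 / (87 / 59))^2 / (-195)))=-15138 / 11086985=-0.00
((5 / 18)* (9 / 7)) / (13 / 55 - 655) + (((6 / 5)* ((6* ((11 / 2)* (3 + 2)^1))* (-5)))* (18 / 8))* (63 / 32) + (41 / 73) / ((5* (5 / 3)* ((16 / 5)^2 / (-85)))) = -5165493904735 / 1177736448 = -4385.95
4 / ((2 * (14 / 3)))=3 / 7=0.43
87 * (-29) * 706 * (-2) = 3562476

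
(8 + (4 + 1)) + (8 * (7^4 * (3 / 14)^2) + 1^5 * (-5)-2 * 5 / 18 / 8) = 64075 / 72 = 889.93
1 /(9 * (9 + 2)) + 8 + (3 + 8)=19.01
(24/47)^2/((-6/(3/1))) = -288/2209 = -0.13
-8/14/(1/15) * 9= -540/7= -77.14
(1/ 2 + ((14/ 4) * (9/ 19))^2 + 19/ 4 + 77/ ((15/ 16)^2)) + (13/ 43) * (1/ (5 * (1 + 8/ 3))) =95.62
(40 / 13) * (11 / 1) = 440 / 13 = 33.85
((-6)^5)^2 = 60466176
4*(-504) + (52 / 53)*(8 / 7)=-747520 / 371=-2014.88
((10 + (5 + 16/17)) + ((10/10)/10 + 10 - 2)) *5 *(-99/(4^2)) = -404613/544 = -743.77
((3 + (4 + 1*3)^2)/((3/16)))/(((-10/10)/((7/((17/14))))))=-81536/51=-1598.75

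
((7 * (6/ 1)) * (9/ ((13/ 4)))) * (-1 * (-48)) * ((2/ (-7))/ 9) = -2304/ 13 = -177.23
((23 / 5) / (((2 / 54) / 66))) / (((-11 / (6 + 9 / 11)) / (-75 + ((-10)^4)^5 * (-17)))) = 95013000000000000004191750 / 11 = 8637545454545454545835614.00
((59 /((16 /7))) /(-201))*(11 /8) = -4543 /25728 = -0.18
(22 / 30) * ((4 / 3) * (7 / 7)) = 44 / 45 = 0.98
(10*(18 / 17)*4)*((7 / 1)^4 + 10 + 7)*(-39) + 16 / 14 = -475281944 / 119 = -3993965.92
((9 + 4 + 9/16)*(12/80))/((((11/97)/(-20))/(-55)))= 315735/16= 19733.44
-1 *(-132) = 132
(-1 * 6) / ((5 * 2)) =-3 / 5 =-0.60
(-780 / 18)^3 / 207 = -2197000 / 5589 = -393.09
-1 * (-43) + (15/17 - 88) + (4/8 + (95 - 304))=-8589/34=-252.62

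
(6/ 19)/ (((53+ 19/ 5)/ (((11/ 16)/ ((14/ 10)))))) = 825/ 302176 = 0.00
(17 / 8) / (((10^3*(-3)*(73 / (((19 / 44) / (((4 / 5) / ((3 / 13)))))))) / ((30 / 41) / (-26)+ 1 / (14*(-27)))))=2003569 / 53841589401600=0.00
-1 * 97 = -97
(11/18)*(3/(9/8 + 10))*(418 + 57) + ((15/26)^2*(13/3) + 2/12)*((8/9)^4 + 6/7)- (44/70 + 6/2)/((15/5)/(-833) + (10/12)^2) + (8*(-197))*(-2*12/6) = 210683226712484633/33025511863890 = 6379.41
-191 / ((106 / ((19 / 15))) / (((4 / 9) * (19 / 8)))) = -68951 / 28620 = -2.41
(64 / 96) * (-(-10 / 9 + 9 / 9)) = 2 / 27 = 0.07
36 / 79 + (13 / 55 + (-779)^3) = -2054008105948 / 4345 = -472729138.31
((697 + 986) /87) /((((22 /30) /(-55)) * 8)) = -42075 /232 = -181.36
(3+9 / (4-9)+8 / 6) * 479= 18202 / 15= 1213.47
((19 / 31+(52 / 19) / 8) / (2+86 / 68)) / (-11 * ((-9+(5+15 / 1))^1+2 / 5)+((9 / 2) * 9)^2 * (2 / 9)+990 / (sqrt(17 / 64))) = -287916250 / 14953516414471+561000000 * sqrt(17) / 14953516414471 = 0.00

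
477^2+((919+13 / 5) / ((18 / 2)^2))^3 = 20867797853 / 91125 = 229001.90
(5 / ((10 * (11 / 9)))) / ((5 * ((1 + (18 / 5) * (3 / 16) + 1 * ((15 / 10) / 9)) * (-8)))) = -27 / 4862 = -0.01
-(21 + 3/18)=-21.17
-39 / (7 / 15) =-585 / 7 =-83.57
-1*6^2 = -36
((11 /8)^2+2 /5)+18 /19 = 19687 /6080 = 3.24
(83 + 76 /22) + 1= 962 /11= 87.45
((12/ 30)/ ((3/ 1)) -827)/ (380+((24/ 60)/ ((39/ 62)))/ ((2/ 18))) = -161239/ 75216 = -2.14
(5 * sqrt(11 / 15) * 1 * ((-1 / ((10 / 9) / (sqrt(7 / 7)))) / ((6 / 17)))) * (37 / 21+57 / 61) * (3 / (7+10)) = -1727 * sqrt(165) / 4270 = -5.20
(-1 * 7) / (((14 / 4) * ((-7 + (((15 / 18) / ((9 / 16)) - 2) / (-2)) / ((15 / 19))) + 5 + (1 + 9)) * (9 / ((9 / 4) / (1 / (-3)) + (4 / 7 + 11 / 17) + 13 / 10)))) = 90639 / 802774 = 0.11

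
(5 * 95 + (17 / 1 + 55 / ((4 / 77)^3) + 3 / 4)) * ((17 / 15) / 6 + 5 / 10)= 270613.33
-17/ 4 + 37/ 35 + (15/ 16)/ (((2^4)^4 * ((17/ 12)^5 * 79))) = -12835688894121/ 4020126315520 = -3.19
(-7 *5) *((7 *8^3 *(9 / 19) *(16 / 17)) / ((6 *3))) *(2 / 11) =-2007040 / 3553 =-564.89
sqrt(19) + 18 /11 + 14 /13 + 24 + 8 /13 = sqrt(19) + 3908 /143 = 31.69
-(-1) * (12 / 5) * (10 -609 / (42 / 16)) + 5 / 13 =-34607 / 65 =-532.42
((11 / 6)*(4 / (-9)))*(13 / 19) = -0.56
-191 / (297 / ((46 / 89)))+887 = 23437285 / 26433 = 886.67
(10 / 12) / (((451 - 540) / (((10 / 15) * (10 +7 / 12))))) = -635 / 9612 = -0.07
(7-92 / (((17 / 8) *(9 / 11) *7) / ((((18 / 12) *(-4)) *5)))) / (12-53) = -83459 / 14637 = -5.70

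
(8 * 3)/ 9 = 8/ 3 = 2.67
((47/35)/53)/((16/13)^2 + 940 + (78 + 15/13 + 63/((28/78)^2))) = 31772/1892959925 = 0.00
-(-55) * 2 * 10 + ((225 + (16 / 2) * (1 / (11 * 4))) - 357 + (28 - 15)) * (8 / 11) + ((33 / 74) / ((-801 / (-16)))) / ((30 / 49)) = 18174262016 / 17930385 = 1013.60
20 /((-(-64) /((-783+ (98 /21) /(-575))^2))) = 1824360774721 /9522000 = 191594.28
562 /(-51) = -562 /51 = -11.02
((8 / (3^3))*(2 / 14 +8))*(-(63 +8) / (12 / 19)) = -51262 / 189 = -271.23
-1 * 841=-841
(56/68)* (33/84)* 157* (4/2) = 1727/17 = 101.59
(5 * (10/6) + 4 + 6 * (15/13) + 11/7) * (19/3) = 108034/819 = 131.91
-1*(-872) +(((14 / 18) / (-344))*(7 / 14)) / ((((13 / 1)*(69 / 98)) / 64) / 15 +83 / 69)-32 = 284283336400 / 338432919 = 840.00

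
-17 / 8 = -2.12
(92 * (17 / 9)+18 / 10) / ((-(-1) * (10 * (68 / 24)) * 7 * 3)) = 7901 / 26775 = 0.30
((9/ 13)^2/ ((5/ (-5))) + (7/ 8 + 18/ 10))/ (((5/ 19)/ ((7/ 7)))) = 282017/ 33800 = 8.34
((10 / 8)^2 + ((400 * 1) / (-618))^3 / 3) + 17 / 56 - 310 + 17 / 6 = -3027407766449 / 9913219344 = -305.39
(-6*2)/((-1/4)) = 48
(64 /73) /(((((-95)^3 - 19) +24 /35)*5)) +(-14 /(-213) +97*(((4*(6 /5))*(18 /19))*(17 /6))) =3077897034960134 /2462644374485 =1249.83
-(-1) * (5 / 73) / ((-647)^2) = 5 / 30558457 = 0.00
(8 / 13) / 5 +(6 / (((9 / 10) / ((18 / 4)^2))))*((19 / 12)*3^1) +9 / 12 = 41738 / 65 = 642.12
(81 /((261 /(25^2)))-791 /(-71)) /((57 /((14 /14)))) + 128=15444778 /117363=131.60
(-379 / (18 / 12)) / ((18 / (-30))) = 3790 / 9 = 421.11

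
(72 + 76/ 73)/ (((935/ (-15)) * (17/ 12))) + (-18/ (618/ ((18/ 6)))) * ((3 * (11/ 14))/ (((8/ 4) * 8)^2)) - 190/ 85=-262421558779/ 85667997184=-3.06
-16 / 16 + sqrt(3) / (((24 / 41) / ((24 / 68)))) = -1 + 41 *sqrt(3) / 68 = 0.04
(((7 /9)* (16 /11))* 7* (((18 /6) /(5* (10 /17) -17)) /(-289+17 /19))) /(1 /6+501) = 2128 /181824269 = 0.00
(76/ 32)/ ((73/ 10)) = 95/ 292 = 0.33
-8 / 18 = -0.44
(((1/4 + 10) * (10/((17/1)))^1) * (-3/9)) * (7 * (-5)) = 7175/102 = 70.34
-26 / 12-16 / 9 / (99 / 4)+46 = 43.76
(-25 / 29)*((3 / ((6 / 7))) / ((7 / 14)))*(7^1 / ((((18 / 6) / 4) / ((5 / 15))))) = -4900 / 261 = -18.77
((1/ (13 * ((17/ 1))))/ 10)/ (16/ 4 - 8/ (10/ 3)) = 1/ 3536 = 0.00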